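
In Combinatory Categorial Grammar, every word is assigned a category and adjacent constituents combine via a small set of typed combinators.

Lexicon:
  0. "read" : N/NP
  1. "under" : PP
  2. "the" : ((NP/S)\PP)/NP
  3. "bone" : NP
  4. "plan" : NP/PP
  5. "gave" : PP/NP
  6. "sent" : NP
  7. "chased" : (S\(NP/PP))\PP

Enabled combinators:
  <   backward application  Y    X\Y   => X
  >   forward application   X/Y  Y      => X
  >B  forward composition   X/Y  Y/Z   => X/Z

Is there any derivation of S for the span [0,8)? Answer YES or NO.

NO

N/NP PP ((NP/S)\PP)/NP NP NP/PP PP/NP NP (S\(NP/PP))\PP
CKY chart[0,8] = {N}; S ∉ chart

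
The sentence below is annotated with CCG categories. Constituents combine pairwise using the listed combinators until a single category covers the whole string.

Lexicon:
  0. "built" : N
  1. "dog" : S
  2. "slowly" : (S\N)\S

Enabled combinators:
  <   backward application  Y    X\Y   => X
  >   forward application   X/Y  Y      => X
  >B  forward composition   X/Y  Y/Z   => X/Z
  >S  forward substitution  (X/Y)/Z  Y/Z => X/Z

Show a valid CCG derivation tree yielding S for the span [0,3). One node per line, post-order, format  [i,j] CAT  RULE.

[0,1] N  lex  "built"
[1,2] S  lex  "dog"
[2,3] (S\N)\S  lex  "slowly"
[1,3] S\N  <  k=2
[0,3] S  <  k=1

[0,3] S   <
  [0,1] "built" : N
  [1,3] S\N   <
    [1,2] "dog" : S
    [2,3] "slowly" : (S\N)\S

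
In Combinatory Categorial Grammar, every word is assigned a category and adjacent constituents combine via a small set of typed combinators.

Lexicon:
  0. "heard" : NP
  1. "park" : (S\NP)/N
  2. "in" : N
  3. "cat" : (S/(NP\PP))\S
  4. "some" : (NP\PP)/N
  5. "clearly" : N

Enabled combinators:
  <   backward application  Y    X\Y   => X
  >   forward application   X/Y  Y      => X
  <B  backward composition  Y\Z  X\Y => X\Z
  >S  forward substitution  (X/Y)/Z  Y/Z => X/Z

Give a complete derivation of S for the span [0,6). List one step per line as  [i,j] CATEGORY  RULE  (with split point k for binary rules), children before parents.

[0,6] S   >
  [0,4] S/(NP\PP)   <
    [0,3] S   <
      [0,1] "heard" : NP
      [1,3] S\NP   >
        [1,2] "park" : (S\NP)/N
        [2,3] "in" : N
    [3,4] "cat" : (S/(NP\PP))\S
  [4,6] NP\PP   >
    [4,5] "some" : (NP\PP)/N
    [5,6] "clearly" : N

[0,1] NP  lex  "heard"
[1,2] (S\NP)/N  lex  "park"
[2,3] N  lex  "in"
[1,3] S\NP  >  k=2
[0,3] S  <  k=1
[3,4] (S/(NP\PP))\S  lex  "cat"
[0,4] S/(NP\PP)  <  k=3
[4,5] (NP\PP)/N  lex  "some"
[5,6] N  lex  "clearly"
[4,6] NP\PP  >  k=5
[0,6] S  >  k=4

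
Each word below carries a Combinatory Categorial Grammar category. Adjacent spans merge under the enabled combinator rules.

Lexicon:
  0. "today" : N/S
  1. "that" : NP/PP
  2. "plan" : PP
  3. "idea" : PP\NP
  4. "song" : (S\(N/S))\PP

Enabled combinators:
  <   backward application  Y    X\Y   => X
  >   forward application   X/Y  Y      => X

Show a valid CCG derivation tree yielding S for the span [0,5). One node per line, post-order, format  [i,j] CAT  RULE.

[0,5] S   <
  [0,1] "today" : N/S
  [1,5] S\(N/S)   <
    [1,4] PP   <
      [1,3] NP   >
        [1,2] "that" : NP/PP
        [2,3] "plan" : PP
      [3,4] "idea" : PP\NP
    [4,5] "song" : (S\(N/S))\PP

[0,1] N/S  lex  "today"
[1,2] NP/PP  lex  "that"
[2,3] PP  lex  "plan"
[1,3] NP  >  k=2
[3,4] PP\NP  lex  "idea"
[1,4] PP  <  k=3
[4,5] (S\(N/S))\PP  lex  "song"
[1,5] S\(N/S)  <  k=4
[0,5] S  <  k=1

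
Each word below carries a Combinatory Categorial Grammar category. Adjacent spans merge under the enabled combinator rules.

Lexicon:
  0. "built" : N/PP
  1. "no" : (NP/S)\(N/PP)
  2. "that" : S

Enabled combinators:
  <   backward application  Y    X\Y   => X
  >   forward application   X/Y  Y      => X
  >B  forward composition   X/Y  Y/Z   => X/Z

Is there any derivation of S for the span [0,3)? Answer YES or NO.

NO

N/PP (NP/S)\(N/PP) S
CKY chart[0,3] = {NP}; S ∉ chart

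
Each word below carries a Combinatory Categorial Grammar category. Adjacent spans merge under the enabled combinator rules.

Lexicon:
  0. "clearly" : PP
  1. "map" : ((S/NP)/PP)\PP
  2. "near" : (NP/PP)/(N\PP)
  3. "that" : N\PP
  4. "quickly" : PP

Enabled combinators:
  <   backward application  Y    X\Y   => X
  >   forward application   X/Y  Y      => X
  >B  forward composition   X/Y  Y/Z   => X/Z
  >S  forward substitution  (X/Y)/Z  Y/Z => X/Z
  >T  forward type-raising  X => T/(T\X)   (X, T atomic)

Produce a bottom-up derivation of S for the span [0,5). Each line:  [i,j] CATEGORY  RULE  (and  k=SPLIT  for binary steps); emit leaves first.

[0,5] S   >
  [0,4] S/PP   >S
    [0,2] (S/NP)/PP   <
      [0,1] "clearly" : PP
      [1,2] "map" : ((S/NP)/PP)\PP
    [2,4] NP/PP   >
      [2,3] "near" : (NP/PP)/(N\PP)
      [3,4] "that" : N\PP
  [4,5] "quickly" : PP

[0,1] PP  lex  "clearly"
[1,2] ((S/NP)/PP)\PP  lex  "map"
[0,2] (S/NP)/PP  <  k=1
[2,3] (NP/PP)/(N\PP)  lex  "near"
[3,4] N\PP  lex  "that"
[2,4] NP/PP  >  k=3
[0,4] S/PP  >S  k=2
[4,5] PP  lex  "quickly"
[0,5] S  >  k=4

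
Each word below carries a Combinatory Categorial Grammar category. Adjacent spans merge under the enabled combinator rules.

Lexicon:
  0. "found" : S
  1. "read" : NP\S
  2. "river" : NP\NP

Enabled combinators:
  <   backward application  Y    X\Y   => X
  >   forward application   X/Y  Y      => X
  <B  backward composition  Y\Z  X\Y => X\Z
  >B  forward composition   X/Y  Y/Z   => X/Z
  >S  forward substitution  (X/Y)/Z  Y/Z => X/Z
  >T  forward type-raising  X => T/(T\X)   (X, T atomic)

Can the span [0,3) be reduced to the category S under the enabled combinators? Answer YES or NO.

NO

S NP\S NP\NP
CKY chart[0,3] = {N/(N\NP), NP, NP/(NP\NP), PP/(PP\NP), S/(S\NP)}; S ∉ chart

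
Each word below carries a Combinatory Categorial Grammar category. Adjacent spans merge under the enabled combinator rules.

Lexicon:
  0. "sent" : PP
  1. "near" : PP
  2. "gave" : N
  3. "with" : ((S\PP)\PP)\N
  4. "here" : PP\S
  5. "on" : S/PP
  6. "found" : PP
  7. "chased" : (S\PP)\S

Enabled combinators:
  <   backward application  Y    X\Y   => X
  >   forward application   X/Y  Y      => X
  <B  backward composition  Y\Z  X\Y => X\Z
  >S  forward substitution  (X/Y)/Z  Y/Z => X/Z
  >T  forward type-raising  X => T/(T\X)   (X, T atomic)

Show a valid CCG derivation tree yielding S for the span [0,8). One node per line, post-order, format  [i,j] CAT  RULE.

[0,1] PP  lex  "sent"
[1,2] PP  lex  "near"
[2,3] N  lex  "gave"
[3,4] ((S\PP)\PP)\N  lex  "with"
[2,4] (S\PP)\PP  <  k=3
[1,4] S\PP  <  k=2
[0,4] S  <  k=1
[4,5] PP\S  lex  "here"
[0,5] PP  <  k=4
[5,6] S/PP  lex  "on"
[6,7] PP  lex  "found"
[5,7] S  >  k=6
[7,8] (S\PP)\S  lex  "chased"
[5,8] S\PP  <  k=7
[0,8] S  <  k=5

[0,8] S   <
  [0,5] PP   <
    [0,4] S   <
      [0,1] "sent" : PP
      [1,4] S\PP   <
        [1,2] "near" : PP
        [2,4] (S\PP)\PP   <
          [2,3] "gave" : N
          [3,4] "with" : ((S\PP)\PP)\N
    [4,5] "here" : PP\S
  [5,8] S\PP   <
    [5,7] S   >
      [5,6] "on" : S/PP
      [6,7] "found" : PP
    [7,8] "chased" : (S\PP)\S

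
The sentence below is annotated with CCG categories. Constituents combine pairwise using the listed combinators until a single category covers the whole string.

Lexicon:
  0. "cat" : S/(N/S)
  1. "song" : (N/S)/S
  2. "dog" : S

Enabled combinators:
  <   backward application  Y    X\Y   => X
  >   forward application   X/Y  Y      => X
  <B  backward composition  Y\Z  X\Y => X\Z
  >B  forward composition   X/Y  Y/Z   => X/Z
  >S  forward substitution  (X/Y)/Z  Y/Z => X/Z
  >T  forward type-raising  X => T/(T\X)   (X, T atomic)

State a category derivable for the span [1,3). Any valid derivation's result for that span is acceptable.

N/S

[0,3] S   >
  [0,1] "cat" : S/(N/S)
  [1,3] N/S   >
    [1,2] "song" : (N/S)/S
    [2,3] "dog" : S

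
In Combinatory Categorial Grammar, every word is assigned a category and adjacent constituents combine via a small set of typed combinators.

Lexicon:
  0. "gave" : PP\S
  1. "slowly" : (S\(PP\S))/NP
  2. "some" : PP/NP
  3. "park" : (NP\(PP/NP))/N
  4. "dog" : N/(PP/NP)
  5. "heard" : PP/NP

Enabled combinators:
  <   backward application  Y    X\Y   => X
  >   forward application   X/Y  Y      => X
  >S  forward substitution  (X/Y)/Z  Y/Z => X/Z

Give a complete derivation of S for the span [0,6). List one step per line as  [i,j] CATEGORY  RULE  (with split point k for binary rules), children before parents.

[0,6] S   <
  [0,1] "gave" : PP\S
  [1,6] S\(PP\S)   >
    [1,2] "slowly" : (S\(PP\S))/NP
    [2,6] NP   <
      [2,3] "some" : PP/NP
      [3,6] NP\(PP/NP)   >
        [3,4] "park" : (NP\(PP/NP))/N
        [4,6] N   >
          [4,5] "dog" : N/(PP/NP)
          [5,6] "heard" : PP/NP

[0,1] PP\S  lex  "gave"
[1,2] (S\(PP\S))/NP  lex  "slowly"
[2,3] PP/NP  lex  "some"
[3,4] (NP\(PP/NP))/N  lex  "park"
[4,5] N/(PP/NP)  lex  "dog"
[5,6] PP/NP  lex  "heard"
[4,6] N  >  k=5
[3,6] NP\(PP/NP)  >  k=4
[2,6] NP  <  k=3
[1,6] S\(PP\S)  >  k=2
[0,6] S  <  k=1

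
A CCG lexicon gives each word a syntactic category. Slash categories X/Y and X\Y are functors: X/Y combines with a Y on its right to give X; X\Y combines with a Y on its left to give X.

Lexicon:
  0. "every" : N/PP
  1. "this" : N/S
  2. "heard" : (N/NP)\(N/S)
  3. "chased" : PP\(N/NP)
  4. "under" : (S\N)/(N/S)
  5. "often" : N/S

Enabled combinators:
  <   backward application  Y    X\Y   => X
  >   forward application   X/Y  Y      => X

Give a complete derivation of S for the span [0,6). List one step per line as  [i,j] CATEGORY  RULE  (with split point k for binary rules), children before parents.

[0,1] N/PP  lex  "every"
[1,2] N/S  lex  "this"
[2,3] (N/NP)\(N/S)  lex  "heard"
[1,3] N/NP  <  k=2
[3,4] PP\(N/NP)  lex  "chased"
[1,4] PP  <  k=3
[0,4] N  >  k=1
[4,5] (S\N)/(N/S)  lex  "under"
[5,6] N/S  lex  "often"
[4,6] S\N  >  k=5
[0,6] S  <  k=4

[0,6] S   <
  [0,4] N   >
    [0,1] "every" : N/PP
    [1,4] PP   <
      [1,3] N/NP   <
        [1,2] "this" : N/S
        [2,3] "heard" : (N/NP)\(N/S)
      [3,4] "chased" : PP\(N/NP)
  [4,6] S\N   >
    [4,5] "under" : (S\N)/(N/S)
    [5,6] "often" : N/S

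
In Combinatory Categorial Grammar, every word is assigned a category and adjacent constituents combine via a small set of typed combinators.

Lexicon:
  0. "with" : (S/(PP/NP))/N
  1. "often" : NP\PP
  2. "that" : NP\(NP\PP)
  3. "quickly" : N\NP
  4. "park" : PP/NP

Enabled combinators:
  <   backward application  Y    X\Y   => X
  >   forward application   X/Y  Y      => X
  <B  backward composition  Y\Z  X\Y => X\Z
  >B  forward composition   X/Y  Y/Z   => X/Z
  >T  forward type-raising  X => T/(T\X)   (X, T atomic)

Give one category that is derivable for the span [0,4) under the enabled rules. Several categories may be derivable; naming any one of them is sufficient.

[0,5] S   >
  [0,4] S/(PP/NP)   >
    [0,1] "with" : (S/(PP/NP))/N
    [1,4] N   <
      [1,3] NP   <
        [1,2] "often" : NP\PP
        [2,3] "that" : NP\(NP\PP)
      [3,4] "quickly" : N\NP
  [4,5] "park" : PP/NP

S/(PP/NP)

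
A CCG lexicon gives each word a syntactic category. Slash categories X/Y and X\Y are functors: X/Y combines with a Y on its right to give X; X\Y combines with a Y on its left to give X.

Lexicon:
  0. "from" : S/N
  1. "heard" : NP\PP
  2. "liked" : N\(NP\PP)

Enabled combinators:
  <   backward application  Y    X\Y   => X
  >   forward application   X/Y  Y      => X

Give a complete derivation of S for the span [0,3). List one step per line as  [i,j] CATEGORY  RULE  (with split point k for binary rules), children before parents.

[0,3] S   >
  [0,1] "from" : S/N
  [1,3] N   <
    [1,2] "heard" : NP\PP
    [2,3] "liked" : N\(NP\PP)

[0,1] S/N  lex  "from"
[1,2] NP\PP  lex  "heard"
[2,3] N\(NP\PP)  lex  "liked"
[1,3] N  <  k=2
[0,3] S  >  k=1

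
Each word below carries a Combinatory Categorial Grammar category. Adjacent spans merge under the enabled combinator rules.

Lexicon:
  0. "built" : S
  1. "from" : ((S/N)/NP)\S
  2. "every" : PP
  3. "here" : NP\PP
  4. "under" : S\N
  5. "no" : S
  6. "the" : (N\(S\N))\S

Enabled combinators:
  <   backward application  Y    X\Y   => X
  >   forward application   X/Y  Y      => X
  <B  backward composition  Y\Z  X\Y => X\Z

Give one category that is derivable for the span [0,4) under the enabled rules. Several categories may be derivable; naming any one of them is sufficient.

[0,7] S   >
  [0,4] S/N   >
    [0,2] (S/N)/NP   <
      [0,1] "built" : S
      [1,2] "from" : ((S/N)/NP)\S
    [2,4] NP   <
      [2,3] "every" : PP
      [3,4] "here" : NP\PP
  [4,7] N   <
    [4,5] "under" : S\N
    [5,7] N\(S\N)   <
      [5,6] "no" : S
      [6,7] "the" : (N\(S\N))\S

S/N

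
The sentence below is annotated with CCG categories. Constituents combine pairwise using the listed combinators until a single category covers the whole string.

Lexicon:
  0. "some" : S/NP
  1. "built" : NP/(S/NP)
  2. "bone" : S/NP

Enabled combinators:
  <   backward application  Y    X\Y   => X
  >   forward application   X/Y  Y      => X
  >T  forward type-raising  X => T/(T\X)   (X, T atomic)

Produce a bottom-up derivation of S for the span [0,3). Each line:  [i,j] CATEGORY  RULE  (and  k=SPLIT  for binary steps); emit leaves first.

[0,3] S   >
  [0,1] "some" : S/NP
  [1,3] NP   >
    [1,2] "built" : NP/(S/NP)
    [2,3] "bone" : S/NP

[0,1] S/NP  lex  "some"
[1,2] NP/(S/NP)  lex  "built"
[2,3] S/NP  lex  "bone"
[1,3] NP  >  k=2
[0,3] S  >  k=1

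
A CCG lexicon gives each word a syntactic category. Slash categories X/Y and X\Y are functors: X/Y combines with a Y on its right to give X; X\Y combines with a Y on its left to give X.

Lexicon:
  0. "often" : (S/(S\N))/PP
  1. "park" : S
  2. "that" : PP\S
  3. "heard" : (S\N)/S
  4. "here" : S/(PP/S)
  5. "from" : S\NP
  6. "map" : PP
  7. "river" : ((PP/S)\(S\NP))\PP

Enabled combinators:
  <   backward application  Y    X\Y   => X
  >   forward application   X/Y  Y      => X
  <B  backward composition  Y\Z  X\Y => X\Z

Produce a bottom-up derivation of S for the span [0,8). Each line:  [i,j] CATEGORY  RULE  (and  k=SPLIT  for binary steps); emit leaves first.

[0,8] S   >
  [0,3] S/(S\N)   >
    [0,1] "often" : (S/(S\N))/PP
    [1,3] PP   <
      [1,2] "park" : S
      [2,3] "that" : PP\S
  [3,8] S\N   >
    [3,4] "heard" : (S\N)/S
    [4,8] S   >
      [4,5] "here" : S/(PP/S)
      [5,8] PP/S   <
        [5,6] "from" : S\NP
        [6,8] (PP/S)\(S\NP)   <
          [6,7] "map" : PP
          [7,8] "river" : ((PP/S)\(S\NP))\PP

[0,1] (S/(S\N))/PP  lex  "often"
[1,2] S  lex  "park"
[2,3] PP\S  lex  "that"
[1,3] PP  <  k=2
[0,3] S/(S\N)  >  k=1
[3,4] (S\N)/S  lex  "heard"
[4,5] S/(PP/S)  lex  "here"
[5,6] S\NP  lex  "from"
[6,7] PP  lex  "map"
[7,8] ((PP/S)\(S\NP))\PP  lex  "river"
[6,8] (PP/S)\(S\NP)  <  k=7
[5,8] PP/S  <  k=6
[4,8] S  >  k=5
[3,8] S\N  >  k=4
[0,8] S  >  k=3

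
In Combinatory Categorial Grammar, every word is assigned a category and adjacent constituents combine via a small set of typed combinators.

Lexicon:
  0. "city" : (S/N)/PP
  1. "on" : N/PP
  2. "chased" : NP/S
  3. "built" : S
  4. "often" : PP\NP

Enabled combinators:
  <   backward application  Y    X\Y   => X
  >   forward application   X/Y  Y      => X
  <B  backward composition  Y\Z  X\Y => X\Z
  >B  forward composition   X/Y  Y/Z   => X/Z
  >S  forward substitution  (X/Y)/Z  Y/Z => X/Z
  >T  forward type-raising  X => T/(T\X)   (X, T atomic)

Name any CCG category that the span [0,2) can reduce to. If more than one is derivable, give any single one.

S/PP

[0,5] S   >
  [0,2] S/PP   >S
    [0,1] "city" : (S/N)/PP
    [1,2] "on" : N/PP
  [2,5] PP   <
    [2,4] NP   >
      [2,3] "chased" : NP/S
      [3,4] "built" : S
    [4,5] "often" : PP\NP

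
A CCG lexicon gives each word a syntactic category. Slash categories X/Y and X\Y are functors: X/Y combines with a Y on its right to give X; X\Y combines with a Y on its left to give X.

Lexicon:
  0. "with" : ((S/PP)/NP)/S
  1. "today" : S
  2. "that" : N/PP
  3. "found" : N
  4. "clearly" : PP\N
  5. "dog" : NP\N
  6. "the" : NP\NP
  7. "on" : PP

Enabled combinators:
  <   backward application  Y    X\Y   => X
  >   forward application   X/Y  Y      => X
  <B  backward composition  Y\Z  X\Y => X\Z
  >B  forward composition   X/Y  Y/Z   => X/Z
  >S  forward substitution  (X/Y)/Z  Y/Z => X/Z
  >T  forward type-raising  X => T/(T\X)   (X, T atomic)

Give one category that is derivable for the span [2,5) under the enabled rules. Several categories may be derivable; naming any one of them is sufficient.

[0,8] S   >
  [0,7] S/PP   >
    [0,2] (S/PP)/NP   >
      [0,1] "with" : ((S/PP)/NP)/S
      [1,2] "today" : S
    [2,7] NP   <
      [2,5] N   >
        [2,3] "that" : N/PP
        [3,5] PP   <
          [3,4] "found" : N
          [4,5] "clearly" : PP\N
      [5,7] NP\N   <B
        [5,6] "dog" : NP\N
        [6,7] "the" : NP\NP
  [7,8] "on" : PP

N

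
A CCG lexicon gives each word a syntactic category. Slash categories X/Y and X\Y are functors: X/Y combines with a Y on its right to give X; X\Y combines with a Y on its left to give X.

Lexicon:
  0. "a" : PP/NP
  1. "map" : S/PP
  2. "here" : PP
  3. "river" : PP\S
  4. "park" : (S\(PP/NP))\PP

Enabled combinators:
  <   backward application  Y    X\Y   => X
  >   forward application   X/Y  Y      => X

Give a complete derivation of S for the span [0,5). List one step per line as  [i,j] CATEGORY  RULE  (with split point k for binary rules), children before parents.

[0,5] S   <
  [0,1] "a" : PP/NP
  [1,5] S\(PP/NP)   <
    [1,4] PP   <
      [1,3] S   >
        [1,2] "map" : S/PP
        [2,3] "here" : PP
      [3,4] "river" : PP\S
    [4,5] "park" : (S\(PP/NP))\PP

[0,1] PP/NP  lex  "a"
[1,2] S/PP  lex  "map"
[2,3] PP  lex  "here"
[1,3] S  >  k=2
[3,4] PP\S  lex  "river"
[1,4] PP  <  k=3
[4,5] (S\(PP/NP))\PP  lex  "park"
[1,5] S\(PP/NP)  <  k=4
[0,5] S  <  k=1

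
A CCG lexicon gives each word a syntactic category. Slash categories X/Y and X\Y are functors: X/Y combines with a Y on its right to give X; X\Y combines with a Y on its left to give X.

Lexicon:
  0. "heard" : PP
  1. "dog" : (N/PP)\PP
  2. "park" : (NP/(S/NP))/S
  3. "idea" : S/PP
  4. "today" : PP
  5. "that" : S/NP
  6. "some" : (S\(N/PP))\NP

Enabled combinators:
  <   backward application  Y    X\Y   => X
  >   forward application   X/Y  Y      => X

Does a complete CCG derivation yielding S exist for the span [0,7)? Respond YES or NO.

YES

[0,7] S   <
  [0,2] N/PP   <
    [0,1] "heard" : PP
    [1,2] "dog" : (N/PP)\PP
  [2,7] S\(N/PP)   <
    [2,6] NP   >
      [2,5] NP/(S/NP)   >
        [2,3] "park" : (NP/(S/NP))/S
        [3,5] S   >
          [3,4] "idea" : S/PP
          [4,5] "today" : PP
      [5,6] "that" : S/NP
    [6,7] "some" : (S\(N/PP))\NP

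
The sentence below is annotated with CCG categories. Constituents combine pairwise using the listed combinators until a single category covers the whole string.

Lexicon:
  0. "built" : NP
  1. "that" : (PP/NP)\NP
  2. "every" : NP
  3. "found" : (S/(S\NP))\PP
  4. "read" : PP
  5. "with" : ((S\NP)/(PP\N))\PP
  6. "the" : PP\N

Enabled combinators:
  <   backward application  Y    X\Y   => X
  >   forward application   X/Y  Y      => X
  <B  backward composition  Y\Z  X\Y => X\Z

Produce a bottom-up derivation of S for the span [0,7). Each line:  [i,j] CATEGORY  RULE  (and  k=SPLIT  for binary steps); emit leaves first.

[0,7] S   >
  [0,4] S/(S\NP)   <
    [0,3] PP   >
      [0,2] PP/NP   <
        [0,1] "built" : NP
        [1,2] "that" : (PP/NP)\NP
      [2,3] "every" : NP
    [3,4] "found" : (S/(S\NP))\PP
  [4,7] S\NP   >
    [4,6] (S\NP)/(PP\N)   <
      [4,5] "read" : PP
      [5,6] "with" : ((S\NP)/(PP\N))\PP
    [6,7] "the" : PP\N

[0,1] NP  lex  "built"
[1,2] (PP/NP)\NP  lex  "that"
[0,2] PP/NP  <  k=1
[2,3] NP  lex  "every"
[0,3] PP  >  k=2
[3,4] (S/(S\NP))\PP  lex  "found"
[0,4] S/(S\NP)  <  k=3
[4,5] PP  lex  "read"
[5,6] ((S\NP)/(PP\N))\PP  lex  "with"
[4,6] (S\NP)/(PP\N)  <  k=5
[6,7] PP\N  lex  "the"
[4,7] S\NP  >  k=6
[0,7] S  >  k=4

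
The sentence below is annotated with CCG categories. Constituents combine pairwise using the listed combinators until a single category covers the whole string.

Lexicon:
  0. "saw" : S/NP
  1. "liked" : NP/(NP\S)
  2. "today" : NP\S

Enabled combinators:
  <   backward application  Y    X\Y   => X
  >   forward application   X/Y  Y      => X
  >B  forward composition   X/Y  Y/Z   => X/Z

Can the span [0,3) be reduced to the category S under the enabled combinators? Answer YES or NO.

[0,3] S   >
  [0,1] "saw" : S/NP
  [1,3] NP   >
    [1,2] "liked" : NP/(NP\S)
    [2,3] "today" : NP\S

YES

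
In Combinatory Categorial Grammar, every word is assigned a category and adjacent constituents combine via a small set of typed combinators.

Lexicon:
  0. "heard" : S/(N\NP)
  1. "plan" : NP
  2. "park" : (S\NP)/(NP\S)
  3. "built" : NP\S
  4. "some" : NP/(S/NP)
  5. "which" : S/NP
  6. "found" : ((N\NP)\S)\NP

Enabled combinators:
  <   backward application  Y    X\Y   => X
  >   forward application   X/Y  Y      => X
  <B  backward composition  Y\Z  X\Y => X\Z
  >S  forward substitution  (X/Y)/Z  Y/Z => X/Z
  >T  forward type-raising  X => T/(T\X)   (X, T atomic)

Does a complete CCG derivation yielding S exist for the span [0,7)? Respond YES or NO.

[0,7] S   >
  [0,1] "heard" : S/(N\NP)
  [1,7] N\NP   <
    [1,4] S   >
      [1,2] S/(S\NP)   >T
        [1,2] "plan" : NP
      [2,4] S\NP   >
        [2,3] "park" : (S\NP)/(NP\S)
        [3,4] "built" : NP\S
    [4,7] (N\NP)\S   <
      [4,6] NP   >
        [4,5] "some" : NP/(S/NP)
        [5,6] "which" : S/NP
      [6,7] "found" : ((N\NP)\S)\NP

YES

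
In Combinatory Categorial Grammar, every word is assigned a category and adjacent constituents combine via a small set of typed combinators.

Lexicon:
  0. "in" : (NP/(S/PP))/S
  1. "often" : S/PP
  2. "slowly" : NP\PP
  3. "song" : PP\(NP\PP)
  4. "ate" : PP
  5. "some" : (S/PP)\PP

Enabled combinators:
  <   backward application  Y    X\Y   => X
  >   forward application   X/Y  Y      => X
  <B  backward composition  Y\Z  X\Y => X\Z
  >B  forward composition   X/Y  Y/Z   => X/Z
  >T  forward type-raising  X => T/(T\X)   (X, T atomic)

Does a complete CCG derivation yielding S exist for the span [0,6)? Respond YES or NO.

(NP/(S/PP))/S S/PP NP\PP PP\(NP\PP) PP (S/PP)\PP
CKY chart[0,6] = {N/(N\NP), NP, NP/(NP\NP), PP/(PP\NP), S/(S\NP)}; S ∉ chart

NO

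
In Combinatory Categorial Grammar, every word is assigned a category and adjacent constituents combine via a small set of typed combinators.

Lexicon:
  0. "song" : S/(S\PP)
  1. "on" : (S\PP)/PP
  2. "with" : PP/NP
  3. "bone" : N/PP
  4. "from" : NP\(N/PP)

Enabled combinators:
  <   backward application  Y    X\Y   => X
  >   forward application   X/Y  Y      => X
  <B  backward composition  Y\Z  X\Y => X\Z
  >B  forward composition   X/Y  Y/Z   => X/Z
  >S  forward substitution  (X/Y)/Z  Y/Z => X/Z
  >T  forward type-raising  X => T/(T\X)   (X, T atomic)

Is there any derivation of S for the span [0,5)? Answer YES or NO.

[0,5] S   >
  [0,1] "song" : S/(S\PP)
  [1,5] S\PP   >
    [1,2] "on" : (S\PP)/PP
    [2,5] PP   >
      [2,3] "with" : PP/NP
      [3,5] NP   <
        [3,4] "bone" : N/PP
        [4,5] "from" : NP\(N/PP)

YES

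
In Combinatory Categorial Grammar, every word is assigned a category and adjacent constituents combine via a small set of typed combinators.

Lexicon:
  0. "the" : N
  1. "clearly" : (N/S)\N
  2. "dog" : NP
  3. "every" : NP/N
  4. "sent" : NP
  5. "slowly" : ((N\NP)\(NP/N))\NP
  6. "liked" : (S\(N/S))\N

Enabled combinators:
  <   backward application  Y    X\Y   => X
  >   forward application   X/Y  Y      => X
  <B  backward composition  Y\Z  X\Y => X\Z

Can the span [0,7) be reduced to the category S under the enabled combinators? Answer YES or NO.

[0,7] S   <
  [0,2] N/S   <
    [0,1] "the" : N
    [1,2] "clearly" : (N/S)\N
  [2,7] S\(N/S)   <
    [2,6] N   <
      [2,3] "dog" : NP
      [3,6] N\NP   <
        [3,4] "every" : NP/N
        [4,6] (N\NP)\(NP/N)   <
          [4,5] "sent" : NP
          [5,6] "slowly" : ((N\NP)\(NP/N))\NP
    [6,7] "liked" : (S\(N/S))\N

YES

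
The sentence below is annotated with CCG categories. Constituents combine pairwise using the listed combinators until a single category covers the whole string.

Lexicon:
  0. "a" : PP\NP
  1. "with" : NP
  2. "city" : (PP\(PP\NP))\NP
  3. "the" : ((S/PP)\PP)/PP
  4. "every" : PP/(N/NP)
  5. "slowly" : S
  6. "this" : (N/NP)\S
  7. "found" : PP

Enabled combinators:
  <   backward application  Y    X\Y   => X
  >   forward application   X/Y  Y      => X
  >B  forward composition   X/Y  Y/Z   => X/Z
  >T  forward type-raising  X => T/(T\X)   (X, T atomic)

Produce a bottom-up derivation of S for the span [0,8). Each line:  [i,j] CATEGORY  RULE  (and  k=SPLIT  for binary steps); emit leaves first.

[0,8] S   >
  [0,7] S/PP   <
    [0,3] PP   <
      [0,1] "a" : PP\NP
      [1,3] PP\(PP\NP)   <
        [1,2] "with" : NP
        [2,3] "city" : (PP\(PP\NP))\NP
    [3,7] (S/PP)\PP   >
      [3,4] "the" : ((S/PP)\PP)/PP
      [4,7] PP   >
        [4,5] "every" : PP/(N/NP)
        [5,7] N/NP   <
          [5,6] "slowly" : S
          [6,7] "this" : (N/NP)\S
  [7,8] "found" : PP

[0,1] PP\NP  lex  "a"
[1,2] NP  lex  "with"
[2,3] (PP\(PP\NP))\NP  lex  "city"
[1,3] PP\(PP\NP)  <  k=2
[0,3] PP  <  k=1
[3,4] ((S/PP)\PP)/PP  lex  "the"
[4,5] PP/(N/NP)  lex  "every"
[5,6] S  lex  "slowly"
[6,7] (N/NP)\S  lex  "this"
[5,7] N/NP  <  k=6
[4,7] PP  >  k=5
[3,7] (S/PP)\PP  >  k=4
[0,7] S/PP  <  k=3
[7,8] PP  lex  "found"
[0,8] S  >  k=7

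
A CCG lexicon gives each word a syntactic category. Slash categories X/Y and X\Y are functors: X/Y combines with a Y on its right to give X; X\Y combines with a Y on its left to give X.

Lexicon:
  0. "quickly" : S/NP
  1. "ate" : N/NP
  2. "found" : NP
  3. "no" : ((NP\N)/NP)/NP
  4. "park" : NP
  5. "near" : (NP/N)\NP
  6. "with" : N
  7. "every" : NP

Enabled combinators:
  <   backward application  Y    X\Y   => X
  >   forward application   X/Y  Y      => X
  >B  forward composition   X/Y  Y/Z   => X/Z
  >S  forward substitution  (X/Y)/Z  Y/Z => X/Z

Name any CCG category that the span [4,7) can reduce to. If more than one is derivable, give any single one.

[0,8] S   >
  [0,1] "quickly" : S/NP
  [1,8] NP   <
    [1,3] N   >
      [1,2] "ate" : N/NP
      [2,3] "found" : NP
    [3,8] NP\N   >
      [3,7] (NP\N)/NP   >
        [3,4] "no" : ((NP\N)/NP)/NP
        [4,7] NP   >
          [4,6] NP/N   <
            [4,5] "park" : NP
            [5,6] "near" : (NP/N)\NP
          [6,7] "with" : N
      [7,8] "every" : NP

NP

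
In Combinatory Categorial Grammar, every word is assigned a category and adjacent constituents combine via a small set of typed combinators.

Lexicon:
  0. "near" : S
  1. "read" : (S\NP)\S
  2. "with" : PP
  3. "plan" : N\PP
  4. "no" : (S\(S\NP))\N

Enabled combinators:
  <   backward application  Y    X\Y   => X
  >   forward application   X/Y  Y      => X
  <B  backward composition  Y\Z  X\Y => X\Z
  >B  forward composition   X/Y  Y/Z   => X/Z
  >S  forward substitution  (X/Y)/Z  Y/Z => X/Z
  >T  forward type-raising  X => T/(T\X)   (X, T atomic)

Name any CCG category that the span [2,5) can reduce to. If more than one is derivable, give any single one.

S\(S\NP)

[0,5] S   <
  [0,2] S\NP   <
    [0,1] "near" : S
    [1,2] "read" : (S\NP)\S
  [2,5] S\(S\NP)   <
    [2,4] N   <
      [2,3] "with" : PP
      [3,4] "plan" : N\PP
    [4,5] "no" : (S\(S\NP))\N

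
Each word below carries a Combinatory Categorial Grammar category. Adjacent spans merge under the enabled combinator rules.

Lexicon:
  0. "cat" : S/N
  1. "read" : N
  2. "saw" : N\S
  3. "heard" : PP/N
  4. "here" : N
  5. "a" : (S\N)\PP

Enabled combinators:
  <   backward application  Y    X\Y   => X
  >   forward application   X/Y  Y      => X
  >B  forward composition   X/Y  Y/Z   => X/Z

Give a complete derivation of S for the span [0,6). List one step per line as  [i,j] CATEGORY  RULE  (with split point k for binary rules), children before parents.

[0,6] S   <
  [0,3] N   <
    [0,2] S   >
      [0,1] "cat" : S/N
      [1,2] "read" : N
    [2,3] "saw" : N\S
  [3,6] S\N   <
    [3,5] PP   >
      [3,4] "heard" : PP/N
      [4,5] "here" : N
    [5,6] "a" : (S\N)\PP

[0,1] S/N  lex  "cat"
[1,2] N  lex  "read"
[0,2] S  >  k=1
[2,3] N\S  lex  "saw"
[0,3] N  <  k=2
[3,4] PP/N  lex  "heard"
[4,5] N  lex  "here"
[3,5] PP  >  k=4
[5,6] (S\N)\PP  lex  "a"
[3,6] S\N  <  k=5
[0,6] S  <  k=3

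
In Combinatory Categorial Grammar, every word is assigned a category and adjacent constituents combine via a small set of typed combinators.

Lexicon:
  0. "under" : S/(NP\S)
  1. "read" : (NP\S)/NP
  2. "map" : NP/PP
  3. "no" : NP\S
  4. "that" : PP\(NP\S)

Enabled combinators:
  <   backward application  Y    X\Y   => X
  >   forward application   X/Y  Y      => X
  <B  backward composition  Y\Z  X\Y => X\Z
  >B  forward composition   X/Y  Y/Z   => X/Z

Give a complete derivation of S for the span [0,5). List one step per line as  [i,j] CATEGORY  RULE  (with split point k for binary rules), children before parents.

[0,5] S   >
  [0,2] S/NP   >B
    [0,1] "under" : S/(NP\S)
    [1,2] "read" : (NP\S)/NP
  [2,5] NP   >
    [2,3] "map" : NP/PP
    [3,5] PP   <
      [3,4] "no" : NP\S
      [4,5] "that" : PP\(NP\S)

[0,1] S/(NP\S)  lex  "under"
[1,2] (NP\S)/NP  lex  "read"
[0,2] S/NP  >B  k=1
[2,3] NP/PP  lex  "map"
[3,4] NP\S  lex  "no"
[4,5] PP\(NP\S)  lex  "that"
[3,5] PP  <  k=4
[2,5] NP  >  k=3
[0,5] S  >  k=2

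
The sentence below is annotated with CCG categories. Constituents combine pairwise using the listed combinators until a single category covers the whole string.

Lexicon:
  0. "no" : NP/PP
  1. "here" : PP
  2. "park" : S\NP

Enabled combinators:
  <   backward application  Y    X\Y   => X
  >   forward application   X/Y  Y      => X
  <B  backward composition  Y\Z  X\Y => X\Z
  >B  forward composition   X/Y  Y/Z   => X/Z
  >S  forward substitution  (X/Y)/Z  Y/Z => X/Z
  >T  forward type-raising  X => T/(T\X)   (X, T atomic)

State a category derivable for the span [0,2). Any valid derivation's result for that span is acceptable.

NP

[0,3] S   <
  [0,2] NP   >
    [0,1] "no" : NP/PP
    [1,2] "here" : PP
  [2,3] "park" : S\NP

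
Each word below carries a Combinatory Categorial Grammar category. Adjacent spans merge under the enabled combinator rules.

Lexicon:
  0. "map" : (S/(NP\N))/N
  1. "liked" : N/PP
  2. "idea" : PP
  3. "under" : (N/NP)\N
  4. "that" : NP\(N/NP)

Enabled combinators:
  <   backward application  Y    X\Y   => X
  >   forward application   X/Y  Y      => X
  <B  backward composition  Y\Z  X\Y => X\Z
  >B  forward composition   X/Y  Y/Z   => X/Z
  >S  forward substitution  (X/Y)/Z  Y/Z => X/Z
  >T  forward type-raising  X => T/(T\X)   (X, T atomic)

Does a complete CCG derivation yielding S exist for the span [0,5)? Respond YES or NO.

[0,5] S   >
  [0,3] S/(NP\N)   >
    [0,1] "map" : (S/(NP\N))/N
    [1,3] N   >
      [1,2] "liked" : N/PP
      [2,3] "idea" : PP
  [3,5] NP\N   <B
    [3,4] "under" : (N/NP)\N
    [4,5] "that" : NP\(N/NP)

YES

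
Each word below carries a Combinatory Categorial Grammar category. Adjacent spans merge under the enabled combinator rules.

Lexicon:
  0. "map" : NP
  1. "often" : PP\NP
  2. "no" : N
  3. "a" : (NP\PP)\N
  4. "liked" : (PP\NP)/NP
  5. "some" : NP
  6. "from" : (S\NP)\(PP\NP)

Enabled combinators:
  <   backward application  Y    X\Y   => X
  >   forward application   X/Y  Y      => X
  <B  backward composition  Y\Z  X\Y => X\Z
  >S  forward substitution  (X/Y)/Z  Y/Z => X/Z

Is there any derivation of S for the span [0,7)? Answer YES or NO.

YES

[0,7] S   <
  [0,4] NP   <
    [0,2] PP   <
      [0,1] "map" : NP
      [1,2] "often" : PP\NP
    [2,4] NP\PP   <
      [2,3] "no" : N
      [3,4] "a" : (NP\PP)\N
  [4,7] S\NP   <
    [4,6] PP\NP   >
      [4,5] "liked" : (PP\NP)/NP
      [5,6] "some" : NP
    [6,7] "from" : (S\NP)\(PP\NP)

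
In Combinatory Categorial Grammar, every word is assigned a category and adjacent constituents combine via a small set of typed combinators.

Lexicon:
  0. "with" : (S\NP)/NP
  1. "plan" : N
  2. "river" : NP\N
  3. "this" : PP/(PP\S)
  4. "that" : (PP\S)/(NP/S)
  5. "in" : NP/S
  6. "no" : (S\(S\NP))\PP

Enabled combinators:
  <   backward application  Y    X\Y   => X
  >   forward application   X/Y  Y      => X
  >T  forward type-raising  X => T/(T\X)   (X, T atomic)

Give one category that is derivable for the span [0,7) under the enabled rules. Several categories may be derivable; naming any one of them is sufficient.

S

[0,7] S   <
  [0,3] S\NP   >
    [0,1] "with" : (S\NP)/NP
    [1,3] NP   <
      [1,2] "plan" : N
      [2,3] "river" : NP\N
  [3,7] S\(S\NP)   <
    [3,6] PP   >
      [3,4] "this" : PP/(PP\S)
      [4,6] PP\S   >
        [4,5] "that" : (PP\S)/(NP/S)
        [5,6] "in" : NP/S
    [6,7] "no" : (S\(S\NP))\PP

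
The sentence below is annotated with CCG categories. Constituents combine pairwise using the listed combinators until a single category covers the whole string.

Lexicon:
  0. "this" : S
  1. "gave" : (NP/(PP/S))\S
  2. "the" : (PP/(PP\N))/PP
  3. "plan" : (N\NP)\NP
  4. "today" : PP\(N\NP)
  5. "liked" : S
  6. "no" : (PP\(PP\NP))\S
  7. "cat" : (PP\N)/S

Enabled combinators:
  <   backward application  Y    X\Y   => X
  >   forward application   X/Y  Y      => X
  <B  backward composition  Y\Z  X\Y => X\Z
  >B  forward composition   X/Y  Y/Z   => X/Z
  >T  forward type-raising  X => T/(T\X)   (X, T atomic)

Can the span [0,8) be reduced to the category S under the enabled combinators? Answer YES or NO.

S (NP/(PP/S))\S (PP/(PP\N))/PP (N\NP)\NP PP\(N\NP) S (PP\(PP\NP))\S (PP\N)/S
CKY chart[0,8] = {N/(N\NP), NP, NP/(NP\NP), PP/(PP\NP), S/(S\NP)}; S ∉ chart

NO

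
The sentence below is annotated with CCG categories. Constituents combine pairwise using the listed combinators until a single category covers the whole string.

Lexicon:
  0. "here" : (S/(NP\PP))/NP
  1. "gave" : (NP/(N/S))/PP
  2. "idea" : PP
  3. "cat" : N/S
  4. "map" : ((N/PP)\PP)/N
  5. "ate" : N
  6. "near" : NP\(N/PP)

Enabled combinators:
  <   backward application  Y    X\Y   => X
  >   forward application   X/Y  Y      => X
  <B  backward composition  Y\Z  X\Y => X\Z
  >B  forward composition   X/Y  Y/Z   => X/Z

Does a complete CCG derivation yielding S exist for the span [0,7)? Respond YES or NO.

YES

[0,7] S   >
  [0,4] S/(NP\PP)   >
    [0,1] "here" : (S/(NP\PP))/NP
    [1,4] NP   >
      [1,3] NP/(N/S)   >
        [1,2] "gave" : (NP/(N/S))/PP
        [2,3] "idea" : PP
      [3,4] "cat" : N/S
  [4,7] NP\PP   <B
    [4,6] (N/PP)\PP   >
      [4,5] "map" : ((N/PP)\PP)/N
      [5,6] "ate" : N
    [6,7] "near" : NP\(N/PP)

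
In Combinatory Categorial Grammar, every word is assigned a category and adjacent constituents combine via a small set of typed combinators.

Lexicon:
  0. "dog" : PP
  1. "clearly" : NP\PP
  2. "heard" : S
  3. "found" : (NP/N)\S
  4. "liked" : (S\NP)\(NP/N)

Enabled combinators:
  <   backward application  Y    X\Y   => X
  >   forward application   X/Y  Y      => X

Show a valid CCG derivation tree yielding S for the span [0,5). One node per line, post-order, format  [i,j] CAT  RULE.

[0,1] PP  lex  "dog"
[1,2] NP\PP  lex  "clearly"
[0,2] NP  <  k=1
[2,3] S  lex  "heard"
[3,4] (NP/N)\S  lex  "found"
[2,4] NP/N  <  k=3
[4,5] (S\NP)\(NP/N)  lex  "liked"
[2,5] S\NP  <  k=4
[0,5] S  <  k=2

[0,5] S   <
  [0,2] NP   <
    [0,1] "dog" : PP
    [1,2] "clearly" : NP\PP
  [2,5] S\NP   <
    [2,4] NP/N   <
      [2,3] "heard" : S
      [3,4] "found" : (NP/N)\S
    [4,5] "liked" : (S\NP)\(NP/N)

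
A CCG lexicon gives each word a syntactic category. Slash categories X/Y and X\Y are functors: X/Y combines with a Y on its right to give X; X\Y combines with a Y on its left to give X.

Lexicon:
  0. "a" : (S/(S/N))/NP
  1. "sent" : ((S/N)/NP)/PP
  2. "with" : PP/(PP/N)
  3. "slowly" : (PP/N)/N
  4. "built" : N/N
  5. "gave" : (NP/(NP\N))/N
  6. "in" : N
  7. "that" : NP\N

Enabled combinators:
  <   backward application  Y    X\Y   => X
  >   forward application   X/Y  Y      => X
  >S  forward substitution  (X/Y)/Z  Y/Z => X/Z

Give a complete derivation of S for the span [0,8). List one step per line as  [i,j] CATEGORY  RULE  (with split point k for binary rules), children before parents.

[0,1] (S/(S/N))/NP  lex  "a"
[1,2] ((S/N)/NP)/PP  lex  "sent"
[2,3] PP/(PP/N)  lex  "with"
[3,4] (PP/N)/N  lex  "slowly"
[4,5] N/N  lex  "built"
[3,5] PP/N  >S  k=4
[2,5] PP  >  k=3
[1,5] (S/N)/NP  >  k=2
[0,5] S/NP  >S  k=1
[5,6] (NP/(NP\N))/N  lex  "gave"
[6,7] N  lex  "in"
[5,7] NP/(NP\N)  >  k=6
[7,8] NP\N  lex  "that"
[5,8] NP  >  k=7
[0,8] S  >  k=5

[0,8] S   >
  [0,5] S/NP   >S
    [0,1] "a" : (S/(S/N))/NP
    [1,5] (S/N)/NP   >
      [1,2] "sent" : ((S/N)/NP)/PP
      [2,5] PP   >
        [2,3] "with" : PP/(PP/N)
        [3,5] PP/N   >S
          [3,4] "slowly" : (PP/N)/N
          [4,5] "built" : N/N
  [5,8] NP   >
    [5,7] NP/(NP\N)   >
      [5,6] "gave" : (NP/(NP\N))/N
      [6,7] "in" : N
    [7,8] "that" : NP\N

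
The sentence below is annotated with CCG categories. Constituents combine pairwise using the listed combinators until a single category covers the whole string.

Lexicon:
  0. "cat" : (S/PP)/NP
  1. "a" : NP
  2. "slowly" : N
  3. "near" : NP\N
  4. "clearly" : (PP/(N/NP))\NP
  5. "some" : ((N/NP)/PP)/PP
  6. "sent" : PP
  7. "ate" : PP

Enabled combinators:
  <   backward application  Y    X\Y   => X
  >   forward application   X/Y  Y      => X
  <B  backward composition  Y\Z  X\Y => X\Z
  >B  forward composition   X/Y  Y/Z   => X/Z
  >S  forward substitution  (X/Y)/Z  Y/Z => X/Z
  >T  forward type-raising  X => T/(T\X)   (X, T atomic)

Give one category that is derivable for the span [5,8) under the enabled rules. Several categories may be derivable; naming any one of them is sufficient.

[0,8] S   >
  [0,2] S/PP   >
    [0,1] "cat" : (S/PP)/NP
    [1,2] "a" : NP
  [2,8] PP   >
    [2,5] PP/(N/NP)   <
      [2,4] NP   >
        [2,3] NP/(NP\N)   >T
          [2,3] "slowly" : N
        [3,4] "near" : NP\N
      [4,5] "clearly" : (PP/(N/NP))\NP
    [5,8] N/NP   >
      [5,7] (N/NP)/PP   >
        [5,6] "some" : ((N/NP)/PP)/PP
        [6,7] "sent" : PP
      [7,8] "ate" : PP

N/NP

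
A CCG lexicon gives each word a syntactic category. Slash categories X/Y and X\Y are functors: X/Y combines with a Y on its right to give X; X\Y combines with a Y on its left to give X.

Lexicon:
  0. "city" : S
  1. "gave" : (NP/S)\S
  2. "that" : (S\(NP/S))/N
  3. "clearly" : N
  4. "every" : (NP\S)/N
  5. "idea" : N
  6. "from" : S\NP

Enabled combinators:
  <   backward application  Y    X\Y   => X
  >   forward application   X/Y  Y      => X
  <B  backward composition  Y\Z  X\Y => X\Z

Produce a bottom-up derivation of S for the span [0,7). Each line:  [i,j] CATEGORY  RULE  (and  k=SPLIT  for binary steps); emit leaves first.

[0,7] S   <
  [0,6] NP   <
    [0,1] "city" : S
    [1,6] NP\S   <B
      [1,4] S\S   <B
        [1,2] "gave" : (NP/S)\S
        [2,4] S\(NP/S)   >
          [2,3] "that" : (S\(NP/S))/N
          [3,4] "clearly" : N
      [4,6] NP\S   >
        [4,5] "every" : (NP\S)/N
        [5,6] "idea" : N
  [6,7] "from" : S\NP

[0,1] S  lex  "city"
[1,2] (NP/S)\S  lex  "gave"
[2,3] (S\(NP/S))/N  lex  "that"
[3,4] N  lex  "clearly"
[2,4] S\(NP/S)  >  k=3
[1,4] S\S  <B  k=2
[4,5] (NP\S)/N  lex  "every"
[5,6] N  lex  "idea"
[4,6] NP\S  >  k=5
[1,6] NP\S  <B  k=4
[0,6] NP  <  k=1
[6,7] S\NP  lex  "from"
[0,7] S  <  k=6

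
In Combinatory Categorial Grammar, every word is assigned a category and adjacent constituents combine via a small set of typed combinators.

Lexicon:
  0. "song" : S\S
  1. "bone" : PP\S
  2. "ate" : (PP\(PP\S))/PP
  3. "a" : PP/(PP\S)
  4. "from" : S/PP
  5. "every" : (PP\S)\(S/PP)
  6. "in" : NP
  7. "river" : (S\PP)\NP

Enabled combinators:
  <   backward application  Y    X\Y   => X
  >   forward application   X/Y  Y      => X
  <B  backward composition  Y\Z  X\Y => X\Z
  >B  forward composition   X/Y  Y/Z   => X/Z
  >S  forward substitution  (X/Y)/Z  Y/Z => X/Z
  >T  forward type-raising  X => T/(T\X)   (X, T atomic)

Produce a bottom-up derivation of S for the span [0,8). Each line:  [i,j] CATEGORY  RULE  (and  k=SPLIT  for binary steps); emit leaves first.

[0,8] S   <
  [0,6] PP   <
    [0,2] PP\S   <B
      [0,1] "song" : S\S
      [1,2] "bone" : PP\S
    [2,6] PP\(PP\S)   >
      [2,3] "ate" : (PP\(PP\S))/PP
      [3,6] PP   >
        [3,4] "a" : PP/(PP\S)
        [4,6] PP\S   <
          [4,5] "from" : S/PP
          [5,6] "every" : (PP\S)\(S/PP)
  [6,8] S\PP   <
    [6,7] "in" : NP
    [7,8] "river" : (S\PP)\NP

[0,1] S\S  lex  "song"
[1,2] PP\S  lex  "bone"
[0,2] PP\S  <B  k=1
[2,3] (PP\(PP\S))/PP  lex  "ate"
[3,4] PP/(PP\S)  lex  "a"
[4,5] S/PP  lex  "from"
[5,6] (PP\S)\(S/PP)  lex  "every"
[4,6] PP\S  <  k=5
[3,6] PP  >  k=4
[2,6] PP\(PP\S)  >  k=3
[0,6] PP  <  k=2
[6,7] NP  lex  "in"
[7,8] (S\PP)\NP  lex  "river"
[6,8] S\PP  <  k=7
[0,8] S  <  k=6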